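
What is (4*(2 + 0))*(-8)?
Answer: -64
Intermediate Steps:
(4*(2 + 0))*(-8) = (4*2)*(-8) = 8*(-8) = -64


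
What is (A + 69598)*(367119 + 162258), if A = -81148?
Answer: -6114304350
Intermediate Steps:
(A + 69598)*(367119 + 162258) = (-81148 + 69598)*(367119 + 162258) = -11550*529377 = -6114304350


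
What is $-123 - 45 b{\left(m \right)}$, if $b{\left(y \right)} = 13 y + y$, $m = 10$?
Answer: $-6423$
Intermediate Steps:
$b{\left(y \right)} = 14 y$
$-123 - 45 b{\left(m \right)} = -123 - 45 \cdot 14 \cdot 10 = -123 - 6300 = -6423$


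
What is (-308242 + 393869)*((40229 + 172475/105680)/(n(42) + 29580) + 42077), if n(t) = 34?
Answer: 2255222471165901269/625921504 ≈ 3.6030e+9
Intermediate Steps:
(-308242 + 393869)*((40229 + 172475/105680)/(n(42) + 29580) + 42077) = (-308242 + 393869)*((40229 + 172475/105680)/(34 + 29580) + 42077) = 85627*((40229 + 172475*(1/105680))/29614 + 42077) = 85627*((40229 + 34495/21136)*(1/29614) + 42077) = 85627*((850314639/21136)*(1/29614) + 42077) = 85627*(850314639/625921504 + 42077) = 85627*(26337749438447/625921504) = 2255222471165901269/625921504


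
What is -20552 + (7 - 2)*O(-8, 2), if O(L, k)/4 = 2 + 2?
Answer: -20472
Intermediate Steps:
O(L, k) = 16 (O(L, k) = 4*(2 + 2) = 4*4 = 16)
-20552 + (7 - 2)*O(-8, 2) = -20552 + (7 - 2)*16 = -20552 + 5*16 = -20552 + 80 = -20472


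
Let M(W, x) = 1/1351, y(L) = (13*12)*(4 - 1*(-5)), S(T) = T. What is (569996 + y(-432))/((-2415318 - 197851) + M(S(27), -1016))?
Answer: -385980700/1765195659 ≈ -0.21866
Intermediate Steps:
y(L) = 1404 (y(L) = 156*(4 + 5) = 156*9 = 1404)
M(W, x) = 1/1351
(569996 + y(-432))/((-2415318 - 197851) + M(S(27), -1016)) = (569996 + 1404)/((-2415318 - 197851) + 1/1351) = 571400/(-2613169 + 1/1351) = 571400/(-3530391318/1351) = 571400*(-1351/3530391318) = -385980700/1765195659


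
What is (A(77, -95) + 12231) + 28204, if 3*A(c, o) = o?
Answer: 121210/3 ≈ 40403.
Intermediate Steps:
A(c, o) = o/3
(A(77, -95) + 12231) + 28204 = ((⅓)*(-95) + 12231) + 28204 = (-95/3 + 12231) + 28204 = 36598/3 + 28204 = 121210/3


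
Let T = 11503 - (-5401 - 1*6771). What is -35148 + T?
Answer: -11473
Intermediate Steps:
T = 23675 (T = 11503 - (-5401 - 6771) = 11503 - 1*(-12172) = 11503 + 12172 = 23675)
-35148 + T = -35148 + 23675 = -11473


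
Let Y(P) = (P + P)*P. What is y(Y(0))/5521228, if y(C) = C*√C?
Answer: 0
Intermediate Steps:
Y(P) = 2*P² (Y(P) = (2*P)*P = 2*P²)
y(C) = C^(3/2)
y(Y(0))/5521228 = (2*0²)^(3/2)/5521228 = (2*0)^(3/2)*(1/5521228) = 0^(3/2)*(1/5521228) = 0*(1/5521228) = 0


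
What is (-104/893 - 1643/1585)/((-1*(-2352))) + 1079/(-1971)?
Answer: -1198414293703/2187174391920 ≈ -0.54793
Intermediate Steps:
(-104/893 - 1643/1585)/((-1*(-2352))) + 1079/(-1971) = (-104*1/893 - 1643*1/1585)/2352 + 1079*(-1/1971) = (-104/893 - 1643/1585)*(1/2352) - 1079/1971 = -1632039/1415405*1/2352 - 1079/1971 = -544013/1109677520 - 1079/1971 = -1198414293703/2187174391920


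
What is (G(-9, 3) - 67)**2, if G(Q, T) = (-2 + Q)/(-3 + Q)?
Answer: 628849/144 ≈ 4367.0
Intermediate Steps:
G(Q, T) = (-2 + Q)/(-3 + Q)
(G(-9, 3) - 67)**2 = ((-2 - 9)/(-3 - 9) - 67)**2 = (-11/(-12) - 67)**2 = (-1/12*(-11) - 67)**2 = (11/12 - 67)**2 = (-793/12)**2 = 628849/144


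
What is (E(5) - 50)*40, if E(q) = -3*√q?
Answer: -2000 - 120*√5 ≈ -2268.3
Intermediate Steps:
(E(5) - 50)*40 = (-3*√5 - 50)*40 = (-50 - 3*√5)*40 = -2000 - 120*√5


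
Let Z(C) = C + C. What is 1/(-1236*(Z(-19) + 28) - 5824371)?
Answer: -1/5812011 ≈ -1.7206e-7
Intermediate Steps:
Z(C) = 2*C
1/(-1236*(Z(-19) + 28) - 5824371) = 1/(-1236*(2*(-19) + 28) - 5824371) = 1/(-1236*(-38 + 28) - 5824371) = 1/(-1236*(-10) - 5824371) = 1/(12360 - 5824371) = 1/(-5812011) = -1/5812011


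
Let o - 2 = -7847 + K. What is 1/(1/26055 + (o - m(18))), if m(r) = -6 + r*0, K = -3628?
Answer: -26055/298772684 ≈ -8.7207e-5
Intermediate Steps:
o = -11473 (o = 2 + (-7847 - 3628) = 2 - 11475 = -11473)
m(r) = -6 (m(r) = -6 + 0 = -6)
1/(1/26055 + (o - m(18))) = 1/(1/26055 + (-11473 - 1*(-6))) = 1/(1/26055 + (-11473 + 6)) = 1/(1/26055 - 11467) = 1/(-298772684/26055) = -26055/298772684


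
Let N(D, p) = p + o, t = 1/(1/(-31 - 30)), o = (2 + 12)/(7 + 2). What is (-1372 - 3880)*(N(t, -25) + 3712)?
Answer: -174350644/9 ≈ -1.9372e+7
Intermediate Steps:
o = 14/9 ≈ 1.5556
t = -61 (t = 1/(1/(-61)) = 1/(-1/61) = -61)
N(D, p) = 14/9 + p (N(D, p) = p + 14/9 = 14/9 + p)
(-1372 - 3880)*(N(t, -25) + 3712) = (-1372 - 3880)*((14/9 - 25) + 3712) = -5252*(-211/9 + 3712) = -5252*33197/9 = -174350644/9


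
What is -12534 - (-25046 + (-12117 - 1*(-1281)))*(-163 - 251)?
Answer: -14867682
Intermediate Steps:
-12534 - (-25046 + (-12117 - 1*(-1281)))*(-163 - 251) = -12534 - (-25046 + (-12117 + 1281))*(-414) = -12534 - (-25046 - 10836)*(-414) = -12534 - (-35882)*(-414) = -12534 - 1*14855148 = -12534 - 14855148 = -14867682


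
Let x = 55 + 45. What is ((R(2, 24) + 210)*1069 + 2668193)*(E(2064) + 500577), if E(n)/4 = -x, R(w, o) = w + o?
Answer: 1460755424429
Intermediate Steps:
x = 100
R(w, o) = o + w
E(n) = -400 (E(n) = 4*(-1*100) = 4*(-100) = -400)
((R(2, 24) + 210)*1069 + 2668193)*(E(2064) + 500577) = (((24 + 2) + 210)*1069 + 2668193)*(-400 + 500577) = ((26 + 210)*1069 + 2668193)*500177 = (236*1069 + 2668193)*500177 = (252284 + 2668193)*500177 = 2920477*500177 = 1460755424429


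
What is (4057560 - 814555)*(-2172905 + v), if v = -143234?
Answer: -7511250357695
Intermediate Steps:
(4057560 - 814555)*(-2172905 + v) = (4057560 - 814555)*(-2172905 - 143234) = 3243005*(-2316139) = -7511250357695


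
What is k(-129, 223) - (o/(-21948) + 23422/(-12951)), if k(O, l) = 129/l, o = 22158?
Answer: 35883119119/10564571034 ≈ 3.3966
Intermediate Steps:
k(-129, 223) - (o/(-21948) + 23422/(-12951)) = 129/223 - (22158/(-21948) + 23422/(-12951)) = 129*(1/223) - (22158*(-1/21948) + 23422*(-1/12951)) = 129/223 - (-3693/3658 - 23422/12951) = 129/223 - 1*(-133505719/47374758) = 129/223 + 133505719/47374758 = 35883119119/10564571034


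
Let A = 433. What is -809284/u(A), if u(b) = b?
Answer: -809284/433 ≈ -1869.0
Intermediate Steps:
-809284/u(A) = -809284/433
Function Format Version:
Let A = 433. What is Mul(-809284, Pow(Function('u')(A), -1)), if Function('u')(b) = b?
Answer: Rational(-809284, 433) ≈ -1869.0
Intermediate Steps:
Mul(-809284, Pow(Function('u')(A), -1)) = Mul(-809284, Pow(433, -1)) = Mul(-809284, Rational(1, 433)) = Rational(-809284, 433)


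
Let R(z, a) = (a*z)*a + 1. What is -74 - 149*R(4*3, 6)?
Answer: -64591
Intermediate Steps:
R(z, a) = 1 + z*a² (R(z, a) = z*a² + 1 = 1 + z*a²)
-74 - 149*R(4*3, 6) = -74 - 149*(1 + (4*3)*6²) = -74 - 149*(1 + 12*36) = -74 - 149*(1 + 432) = -74 - 149*433 = -74 - 64517 = -64591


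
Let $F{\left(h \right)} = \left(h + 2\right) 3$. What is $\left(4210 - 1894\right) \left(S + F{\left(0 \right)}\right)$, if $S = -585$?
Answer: $-1340964$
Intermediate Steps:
$F{\left(h \right)} = 6 + 3 h$ ($F{\left(h \right)} = \left(2 + h\right) 3 = 6 + 3 h$)
$\left(4210 - 1894\right) \left(S + F{\left(0 \right)}\right) = \left(4210 - 1894\right) \left(-585 + \left(6 + 3 \cdot 0\right)\right) = 2316 \left(-585 + \left(6 + 0\right)\right) = 2316 \left(-585 + 6\right) = 2316 \left(-579\right) = -1340964$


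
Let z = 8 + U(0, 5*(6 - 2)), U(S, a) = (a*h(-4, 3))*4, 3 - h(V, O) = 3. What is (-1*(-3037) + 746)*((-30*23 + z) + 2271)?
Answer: 6011187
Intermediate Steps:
h(V, O) = 0 (h(V, O) = 3 - 1*3 = 3 - 3 = 0)
U(S, a) = 0 (U(S, a) = (a*0)*4 = 0*4 = 0)
z = 8 (z = 8 + 0 = 8)
(-1*(-3037) + 746)*((-30*23 + z) + 2271) = (-1*(-3037) + 746)*((-30*23 + 8) + 2271) = (3037 + 746)*((-690 + 8) + 2271) = 3783*(-682 + 2271) = 3783*1589 = 6011187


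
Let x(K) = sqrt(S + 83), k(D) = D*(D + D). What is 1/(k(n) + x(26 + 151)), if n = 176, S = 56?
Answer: 61952/3838050165 - sqrt(139)/3838050165 ≈ 1.6138e-5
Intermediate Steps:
k(D) = 2*D**2 (k(D) = D*(2*D) = 2*D**2)
x(K) = sqrt(139) (x(K) = sqrt(56 + 83) = sqrt(139))
1/(k(n) + x(26 + 151)) = 1/(2*176**2 + sqrt(139)) = 1/(2*30976 + sqrt(139)) = 1/(61952 + sqrt(139))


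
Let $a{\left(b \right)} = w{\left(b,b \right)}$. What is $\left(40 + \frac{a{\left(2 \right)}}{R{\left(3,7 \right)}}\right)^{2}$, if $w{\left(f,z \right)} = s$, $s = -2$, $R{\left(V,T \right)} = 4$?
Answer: $\frac{6241}{4} \approx 1560.3$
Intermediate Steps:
$w{\left(f,z \right)} = -2$
$a{\left(b \right)} = -2$
$\left(40 + \frac{a{\left(2 \right)}}{R{\left(3,7 \right)}}\right)^{2} = \left(40 - \frac{2}{4}\right)^{2} = \left(40 - \frac{1}{2}\right)^{2} = \left(\frac{79}{2}\right)^{2} = \frac{6241}{4}$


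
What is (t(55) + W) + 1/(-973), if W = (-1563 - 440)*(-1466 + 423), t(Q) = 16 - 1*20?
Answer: 2032718624/973 ≈ 2.0891e+6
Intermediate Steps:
t(Q) = -4 (t(Q) = 16 - 20 = -4)
W = 2089129 (W = -2003*(-1043) = 2089129)
(t(55) + W) + 1/(-973) = (-4 + 2089129) + 1/(-973) = 2089125 - 1/973 = 2032718624/973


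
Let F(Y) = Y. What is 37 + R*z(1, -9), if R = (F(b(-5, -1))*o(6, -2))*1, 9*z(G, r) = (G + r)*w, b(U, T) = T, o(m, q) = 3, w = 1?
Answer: 119/3 ≈ 39.667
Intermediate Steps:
z(G, r) = G/9 + r/9 (z(G, r) = ((G + r)*1)/9 = (G + r)/9 = G/9 + r/9)
R = -3 (R = -1*3*1 = -3*1 = -3)
37 + R*z(1, -9) = 37 - 3*((⅑)*1 + (⅑)*(-9)) = 37 - 3*(⅑ - 1) = 37 - 3*(-8/9) = 37 + 8/3 = 119/3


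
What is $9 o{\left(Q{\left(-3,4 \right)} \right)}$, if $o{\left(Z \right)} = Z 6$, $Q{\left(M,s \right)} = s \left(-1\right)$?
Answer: $-216$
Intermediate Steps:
$Q{\left(M,s \right)} = - s$
$o{\left(Z \right)} = 6 Z$
$9 o{\left(Q{\left(-3,4 \right)} \right)} = 9 \cdot 6 \left(\left(-1\right) 4\right) = 9 \cdot 6 \left(-4\right) = 9 \left(-24\right) = -216$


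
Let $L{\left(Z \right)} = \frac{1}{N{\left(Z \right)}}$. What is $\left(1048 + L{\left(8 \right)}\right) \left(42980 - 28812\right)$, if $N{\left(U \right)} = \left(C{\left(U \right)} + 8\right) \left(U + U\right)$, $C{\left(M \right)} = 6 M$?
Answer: $\frac{237569277}{16} \approx 1.4848 \cdot 10^{7}$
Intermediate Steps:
$N{\left(U \right)} = 2 U \left(8 + 6 U\right)$ ($N{\left(U \right)} = \left(6 U + 8\right) \left(U + U\right) = \left(8 + 6 U\right) 2 U = 2 U \left(8 + 6 U\right)$)
$L{\left(Z \right)} = \frac{1}{4 Z \left(4 + 3 Z\right)}$
$\left(1048 + L{\left(8 \right)}\right) \left(42980 - 28812\right) = \left(1048 + \frac{1}{4 \cdot 8 \left(4 + 3 \cdot 8\right)}\right) \left(42980 - 28812\right) = \left(1048 + \frac{1}{4} \cdot \frac{1}{8} \frac{1}{4 + 24}\right) 14168 = \left(1048 + \frac{1}{4} \cdot \frac{1}{8} \cdot \frac{1}{28}\right) 14168 = \left(1048 + \frac{1}{896}\right) 14168 = \frac{939009}{896} \cdot 14168 = \frac{237569277}{16}$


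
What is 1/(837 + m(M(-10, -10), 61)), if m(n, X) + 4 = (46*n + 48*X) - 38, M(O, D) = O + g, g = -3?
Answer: 1/3125 ≈ 0.00032000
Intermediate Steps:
M(O, D) = -3 + O (M(O, D) = O - 3 = -3 + O)
m(n, X) = -42 + 46*n + 48*X (m(n, X) = -4 + ((46*n + 48*X) - 38) = -4 + (-38 + 46*n + 48*X) = -42 + 46*n + 48*X)
1/(837 + m(M(-10, -10), 61)) = 1/(837 + (-42 + 46*(-3 - 10) + 48*61)) = 1/(837 + (-42 + 46*(-13) + 2928)) = 1/(837 + (-42 - 598 + 2928)) = 1/(837 + 2288) = 1/3125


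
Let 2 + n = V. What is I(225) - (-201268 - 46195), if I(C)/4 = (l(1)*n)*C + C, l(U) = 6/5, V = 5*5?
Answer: 273203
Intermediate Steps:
V = 25
n = 23 (n = -2 + 25 = 23)
l(U) = 6/5 (l(U) = 6*(⅕) = 6/5)
I(C) = 572*C/5 (I(C) = 4*(((6/5)*23)*C + C) = 4*(138*C/5 + C) = 4*(143*C/5) = 572*C/5)
I(225) - (-201268 - 46195) = (572/5)*225 - (-201268 - 46195) = 25740 - 1*(-247463) = 25740 + 247463 = 273203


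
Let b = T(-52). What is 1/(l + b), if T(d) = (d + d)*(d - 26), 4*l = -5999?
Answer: 4/26449 ≈ 0.00015123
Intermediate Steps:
l = -5999/4 (l = (1/4)*(-5999) = -5999/4 ≈ -1499.8)
T(d) = 2*d*(-26 + d) (T(d) = (2*d)*(-26 + d) = 2*d*(-26 + d))
b = 8112 (b = 2*(-52)*(-26 - 52) = 2*(-52)*(-78) = 8112)
1/(l + b) = 1/(-5999/4 + 8112) = 1/(26449/4) = 4/26449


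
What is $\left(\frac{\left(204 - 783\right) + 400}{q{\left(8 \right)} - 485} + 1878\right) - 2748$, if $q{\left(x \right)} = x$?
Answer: $- \frac{414811}{477} \approx -869.63$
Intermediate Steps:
$\left(\frac{\left(204 - 783\right) + 400}{q{\left(8 \right)} - 485} + 1878\right) - 2748 = \left(\frac{\left(204 - 783\right) + 400}{8 - 485} + 1878\right) - 2748 = \left(\frac{\left(204 - 783\right) + 400}{-477} + 1878\right) - 2748 = \left(\left(-579 + 400\right) \left(- \frac{1}{477}\right) + 1878\right) - 2748 = \left(\left(-179\right) \left(- \frac{1}{477}\right) + 1878\right) - 2748 = \left(\frac{179}{477} + 1878\right) - 2748 = \frac{895985}{477} - 2748 = - \frac{414811}{477}$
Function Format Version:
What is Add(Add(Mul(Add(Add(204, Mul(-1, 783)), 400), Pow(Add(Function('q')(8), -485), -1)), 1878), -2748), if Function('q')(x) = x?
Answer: Rational(-414811, 477) ≈ -869.63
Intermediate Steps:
Add(Add(Mul(Add(Add(204, Mul(-1, 783)), 400), Pow(Add(Function('q')(8), -485), -1)), 1878), -2748) = Add(Add(Mul(Add(Add(204, Mul(-1, 783)), 400), Pow(Add(8, -485), -1)), 1878), -2748) = Add(Add(Mul(Add(Add(204, -783), 400), Pow(-477, -1)), 1878), -2748) = Add(Add(Mul(Add(-579, 400), Rational(-1, 477)), 1878), -2748) = Add(Add(Mul(-179, Rational(-1, 477)), 1878), -2748) = Add(Add(Rational(179, 477), 1878), -2748) = Add(Rational(895985, 477), -2748) = Rational(-414811, 477)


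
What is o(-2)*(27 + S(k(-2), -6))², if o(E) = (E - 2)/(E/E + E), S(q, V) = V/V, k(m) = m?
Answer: 3136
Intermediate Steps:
S(q, V) = 1
o(E) = (-2 + E)/(1 + E)
o(-2)*(27 + S(k(-2), -6))² = ((-2 - 2)/(1 - 2))*(27 + 1)² = (-4/(-1))*28² = -1*(-4)*784 = 4*784 = 3136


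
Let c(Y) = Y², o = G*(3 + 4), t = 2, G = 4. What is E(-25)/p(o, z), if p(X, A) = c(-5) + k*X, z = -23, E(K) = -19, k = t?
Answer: -19/81 ≈ -0.23457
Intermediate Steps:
o = 28 (o = 4*(3 + 4) = 4*7 = 28)
k = 2
p(X, A) = 25 + 2*X (p(X, A) = (-5)² + 2*X = 25 + 2*X)
E(-25)/p(o, z) = -19/(25 + 2*28) = -19/(25 + 56) = -19/81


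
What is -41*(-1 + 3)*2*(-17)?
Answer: 2788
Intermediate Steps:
-41*(-1 + 3)*2*(-17) = -82*2*(-17) = -41*4*(-17) = -164*(-17) = 2788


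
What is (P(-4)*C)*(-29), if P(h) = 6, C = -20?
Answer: 3480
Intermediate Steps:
(P(-4)*C)*(-29) = (6*(-20))*(-29) = -120*(-29) = 3480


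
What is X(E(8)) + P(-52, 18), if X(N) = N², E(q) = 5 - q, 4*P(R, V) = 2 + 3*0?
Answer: 19/2 ≈ 9.5000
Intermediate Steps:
P(R, V) = ½ (P(R, V) = (2 + 3*0)/4 = (2 + 0)/4 = (¼)*2 = ½)
X(E(8)) + P(-52, 18) = (5 - 1*8)² + ½ = (5 - 8)² + ½ = (-3)² + ½ = 9 + ½ = 19/2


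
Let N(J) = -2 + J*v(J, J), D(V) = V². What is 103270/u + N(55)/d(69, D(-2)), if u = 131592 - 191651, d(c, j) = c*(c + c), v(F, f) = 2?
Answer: -54269476/31771211 ≈ -1.7081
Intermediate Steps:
d(c, j) = 2*c² (d(c, j) = c*(2*c) = 2*c²)
u = -60059
N(J) = -2 + 2*J (N(J) = -2 + J*2 = -2 + 2*J)
103270/u + N(55)/d(69, D(-2)) = 103270/(-60059) + (-2 + 2*55)/((2*69²)) = 103270*(-1/60059) + (-2 + 110)/((2*4761)) = -103270/60059 + 108/9522 = -103270/60059 + 108*(1/9522) = -103270/60059 + 6/529 = -54269476/31771211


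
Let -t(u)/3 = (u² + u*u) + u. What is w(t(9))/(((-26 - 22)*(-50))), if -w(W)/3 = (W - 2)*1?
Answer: 103/160 ≈ 0.64375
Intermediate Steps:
t(u) = -6*u² - 3*u (t(u) = -3*((u² + u*u) + u) = -3*((u² + u²) + u) = -3*(2*u² + u) = -3*(u + 2*u²) = -6*u² - 3*u)
w(W) = 6 - 3*W (w(W) = -3*(W - 2) = -3*(-2 + W) = 6 - 3*W)
w(t(9))/(((-26 - 22)*(-50))) = (6 - (-9)*9*(1 + 2*9))/(((-26 - 22)*(-50))) = (6 - (-9)*9*(1 + 18))/((-48*(-50))) = (6 - (-9)*9*19)/2400 = (6 - 3*(-513))*(1/2400) = (6 + 1539)*(1/2400) = 1545*(1/2400) = 103/160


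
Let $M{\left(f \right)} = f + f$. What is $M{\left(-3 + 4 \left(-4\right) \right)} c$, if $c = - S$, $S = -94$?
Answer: $-3572$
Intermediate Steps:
$M{\left(f \right)} = 2 f$
$c = 94$ ($c = \left(-1\right) \left(-94\right) = 94$)
$M{\left(-3 + 4 \left(-4\right) \right)} c = 2 \left(-3 + 4 \left(-4\right)\right) 94 = 2 \left(-3 - 16\right) 94 = 2 \left(-19\right) 94 = \left(-38\right) 94 = -3572$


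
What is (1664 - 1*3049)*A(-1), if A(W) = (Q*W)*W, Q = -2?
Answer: 2770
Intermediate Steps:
A(W) = -2*W**2 (A(W) = (-2*W)*W = -2*W**2)
(1664 - 1*3049)*A(-1) = (1664 - 1*3049)*(-2*(-1)**2) = (1664 - 3049)*(-2*1) = -1385*(-2) = 2770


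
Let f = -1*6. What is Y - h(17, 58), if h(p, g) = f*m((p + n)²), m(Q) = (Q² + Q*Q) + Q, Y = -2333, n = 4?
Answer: 2334085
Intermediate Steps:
m(Q) = Q + 2*Q² (m(Q) = (Q² + Q²) + Q = 2*Q² + Q = Q + 2*Q²)
f = -6
h(p, g) = -6*(4 + p)²*(1 + 2*(4 + p)²) (h(p, g) = -6*(p + 4)²*(1 + 2*(p + 4)²) = -6*(4 + p)²*(1 + 2*(4 + p)²))
Y - h(17, 58) = -2333 - (4 + 17)²*(-6 - 12*(4 + 17)²) = -2333 - 21²*(-6 - 12*21²) = -2333 - 441*(-6 - 12*441) = -2333 - 441*(-6 - 5292) = -2333 - 441*(-5298) = -2333 - 1*(-2336418) = -2333 + 2336418 = 2334085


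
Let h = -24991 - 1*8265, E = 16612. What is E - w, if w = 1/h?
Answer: 552448673/33256 ≈ 16612.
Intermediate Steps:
h = -33256 (h = -24991 - 8265 = -33256)
w = -1/33256 (w = 1/(-33256) = -1/33256 ≈ -3.0070e-5)
E - w = 16612 - 1*(-1/33256) = 16612 + 1/33256 = 552448673/33256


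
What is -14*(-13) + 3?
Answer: 185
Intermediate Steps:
-14*(-13) + 3 = 182 + 3 = 185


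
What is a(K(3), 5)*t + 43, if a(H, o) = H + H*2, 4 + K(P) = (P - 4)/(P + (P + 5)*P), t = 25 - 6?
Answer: -1684/9 ≈ -187.11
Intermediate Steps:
t = 19
K(P) = -4 + (-4 + P)/(P + P*(5 + P)) (K(P) = -4 + (P - 4)/(P + (P + 5)*P) = -4 + (-4 + P)/(P + (5 + P)*P) = -4 + (-4 + P)/(P + P*(5 + P)))
a(H, o) = 3*H (a(H, o) = H + 2*H = 3*H)
a(K(3), 5)*t + 43 = (3*((-4 - 23*3 - 4*3²)/(3*(6 + 3))))*19 + 43 = (3*((⅓)*(-4 - 69 - 4*9)/9))*19 + 43 = (3*((⅓)*(⅑)*(-4 - 69 - 36)))*19 + 43 = (3*((⅓)*(⅑)*(-109)))*19 + 43 = (3*(-109/27))*19 + 43 = -109/9*19 + 43 = -2071/9 + 43 = -1684/9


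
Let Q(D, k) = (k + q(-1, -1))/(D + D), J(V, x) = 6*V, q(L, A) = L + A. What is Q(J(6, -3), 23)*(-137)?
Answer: -959/24 ≈ -39.958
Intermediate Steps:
q(L, A) = A + L
Q(D, k) = (-2 + k)/(2*D) (Q(D, k) = (k + (-1 - 1))/(D + D) = (k - 2)/((2*D)) = (-2 + k)*(1/(2*D)) = (-2 + k)/(2*D))
Q(J(6, -3), 23)*(-137) = ((-2 + 23)/(2*((6*6))))*(-137) = ((1/2)*21/36)*(-137) = ((1/2)*(1/36)*21)*(-137) = (7/24)*(-137) = -959/24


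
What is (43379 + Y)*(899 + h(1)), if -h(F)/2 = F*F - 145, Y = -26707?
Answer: 19789664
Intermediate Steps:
h(F) = 290 - 2*F² (h(F) = -2*(F*F - 145) = -2*(F² - 145) = -2*(-145 + F²) = 290 - 2*F²)
(43379 + Y)*(899 + h(1)) = (43379 - 26707)*(899 + (290 - 2*1²)) = 16672*(899 + (290 - 2*1)) = 16672*(899 + (290 - 2)) = 16672*(899 + 288) = 16672*1187 = 19789664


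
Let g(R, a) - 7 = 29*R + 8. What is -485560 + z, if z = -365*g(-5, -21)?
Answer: -438110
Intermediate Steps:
g(R, a) = 15 + 29*R (g(R, a) = 7 + (29*R + 8) = 7 + (8 + 29*R) = 15 + 29*R)
z = 47450 (z = -365*(15 + 29*(-5)) = -365*(15 - 145) = -365*(-130) = 47450)
-485560 + z = -485560 + 47450 = -438110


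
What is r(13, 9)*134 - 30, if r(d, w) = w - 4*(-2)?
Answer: 2248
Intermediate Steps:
r(d, w) = 8 + w (r(d, w) = w - 1*(-8) = w + 8 = 8 + w)
r(13, 9)*134 - 30 = (8 + 9)*134 - 30 = 17*134 - 30 = 2278 - 30 = 2248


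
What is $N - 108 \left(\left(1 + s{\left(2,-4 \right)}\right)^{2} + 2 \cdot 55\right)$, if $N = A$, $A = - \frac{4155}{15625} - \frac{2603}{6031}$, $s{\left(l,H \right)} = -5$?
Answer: $- \frac{256481421136}{18846875} \approx -13609.0$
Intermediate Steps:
$A = - \frac{13146136}{18846875}$ ($A = \left(-4155\right) \frac{1}{15625} - \frac{2603}{6031} = - \frac{831}{3125} - \frac{2603}{6031} = - \frac{13146136}{18846875} \approx -0.69752$)
$N = - \frac{13146136}{18846875} \approx -0.69752$
$N - 108 \left(\left(1 + s{\left(2,-4 \right)}\right)^{2} + 2 \cdot 55\right) = - \frac{13146136}{18846875} - 108 \left(\left(1 - 5\right)^{2} + 2 \cdot 55\right) = - \frac{13146136}{18846875} - 108 \left(\left(-4\right)^{2} + 110\right) = - \frac{13146136}{18846875} - 108 \left(16 + 110\right) = - \frac{13146136}{18846875} - 108 \cdot 126 = - \frac{13146136}{18846875} - 13608 = - \frac{256481421136}{18846875}$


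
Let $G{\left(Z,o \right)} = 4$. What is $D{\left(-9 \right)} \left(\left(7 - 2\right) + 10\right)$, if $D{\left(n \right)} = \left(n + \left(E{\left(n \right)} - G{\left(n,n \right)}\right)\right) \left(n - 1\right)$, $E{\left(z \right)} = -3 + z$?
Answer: $3750$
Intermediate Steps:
$D{\left(n \right)} = \left(-1 + n\right) \left(-7 + 2 n\right)$ ($D{\left(n \right)} = \left(n + \left(\left(-3 + n\right) - 4\right)\right) \left(n - 1\right) = \left(n + \left(\left(-3 + n\right) - 4\right)\right) \left(-1 + n\right) = \left(n + \left(-7 + n\right)\right) \left(-1 + n\right) = \left(-7 + 2 n\right) \left(-1 + n\right) = \left(-1 + n\right) \left(-7 + 2 n\right)$)
$D{\left(-9 \right)} \left(\left(7 - 2\right) + 10\right) = \left(7 - -81 + 2 \left(-9\right)^{2}\right) \left(\left(7 - 2\right) + 10\right) = \left(7 + 81 + 2 \cdot 81\right) \left(5 + 10\right) = \left(7 + 81 + 162\right) 15 = 250 \cdot 15 = 3750$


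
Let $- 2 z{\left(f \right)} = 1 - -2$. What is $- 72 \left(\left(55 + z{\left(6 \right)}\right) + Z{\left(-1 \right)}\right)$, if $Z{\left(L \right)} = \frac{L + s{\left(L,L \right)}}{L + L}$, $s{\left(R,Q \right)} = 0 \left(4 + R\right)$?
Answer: $-3888$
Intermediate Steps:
$z{\left(f \right)} = - \frac{3}{2}$ ($z{\left(f \right)} = - \frac{1 - -2}{2} = - \frac{1 + 2}{2} = \left(- \frac{1}{2}\right) 3 = - \frac{3}{2}$)
$s{\left(R,Q \right)} = 0$
$Z{\left(L \right)} = \frac{1}{2}$ ($Z{\left(L \right)} = \frac{L + 0}{L + L} = \frac{L}{2 L} = L \frac{1}{2 L} = \frac{1}{2}$)
$- 72 \left(\left(55 + z{\left(6 \right)}\right) + Z{\left(-1 \right)}\right) = - 72 \left(\left(55 - \frac{3}{2}\right) + \frac{1}{2}\right) = - 72 \left(\frac{107}{2} + \frac{1}{2}\right) = \left(-72\right) 54 = -3888$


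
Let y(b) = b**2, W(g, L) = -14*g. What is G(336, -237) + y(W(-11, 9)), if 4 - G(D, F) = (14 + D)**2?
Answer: -98780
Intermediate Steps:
G(D, F) = 4 - (14 + D)**2
G(336, -237) + y(W(-11, 9)) = (4 - (14 + 336)**2) + (-14*(-11))**2 = (4 - 1*350**2) + 154**2 = (4 - 1*122500) + 23716 = (4 - 122500) + 23716 = -122496 + 23716 = -98780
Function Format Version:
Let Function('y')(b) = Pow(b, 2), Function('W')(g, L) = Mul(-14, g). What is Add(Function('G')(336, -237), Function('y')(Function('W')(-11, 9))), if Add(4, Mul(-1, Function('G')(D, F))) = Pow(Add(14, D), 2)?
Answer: -98780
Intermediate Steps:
Function('G')(D, F) = Add(4, Mul(-1, Pow(Add(14, D), 2)))
Add(Function('G')(336, -237), Function('y')(Function('W')(-11, 9))) = Add(Add(4, Mul(-1, Pow(Add(14, 336), 2))), Pow(Mul(-14, -11), 2)) = Add(Add(4, Mul(-1, Pow(350, 2))), Pow(154, 2)) = Add(Add(4, Mul(-1, 122500)), 23716) = Add(Add(4, -122500), 23716) = Add(-122496, 23716) = -98780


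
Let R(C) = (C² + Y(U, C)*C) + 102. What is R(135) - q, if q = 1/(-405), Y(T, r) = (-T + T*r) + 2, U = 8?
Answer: 66143386/405 ≈ 1.6332e+5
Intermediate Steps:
Y(T, r) = 2 - T + T*r
q = -1/405 ≈ -0.0024691
R(C) = 102 + C² + C*(-6 + 8*C) (R(C) = (C² + (2 - 1*8 + 8*C)*C) + 102 = (C² + (2 - 8 + 8*C)*C) + 102 = (C² + (-6 + 8*C)*C) + 102 = (C² + C*(-6 + 8*C)) + 102 = 102 + C² + C*(-6 + 8*C))
R(135) - q = (102 - 6*135 + 9*135²) - 1*(-1/405) = (102 - 810 + 9*18225) + 1/405 = (102 - 810 + 164025) + 1/405 = 163317 + 1/405 = 66143386/405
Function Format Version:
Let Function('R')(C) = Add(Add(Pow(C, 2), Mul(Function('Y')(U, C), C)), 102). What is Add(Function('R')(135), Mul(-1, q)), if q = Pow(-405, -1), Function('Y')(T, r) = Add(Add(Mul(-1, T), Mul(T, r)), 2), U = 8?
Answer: Rational(66143386, 405) ≈ 1.6332e+5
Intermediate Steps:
Function('Y')(T, r) = Add(2, Mul(-1, T), Mul(T, r))
q = Rational(-1, 405) ≈ -0.0024691
Function('R')(C) = Add(102, Pow(C, 2), Mul(C, Add(-6, Mul(8, C)))) (Function('R')(C) = Add(Add(Pow(C, 2), Mul(Add(2, Mul(-1, 8), Mul(8, C)), C)), 102) = Add(Add(Pow(C, 2), Mul(Add(2, -8, Mul(8, C)), C)), 102) = Add(Add(Pow(C, 2), Mul(Add(-6, Mul(8, C)), C)), 102) = Add(Add(Pow(C, 2), Mul(C, Add(-6, Mul(8, C)))), 102) = Add(102, Pow(C, 2), Mul(C, Add(-6, Mul(8, C)))))
Add(Function('R')(135), Mul(-1, q)) = Add(Add(102, Mul(-6, 135), Mul(9, Pow(135, 2))), Mul(-1, Rational(-1, 405))) = Add(Add(102, -810, Mul(9, 18225)), Rational(1, 405)) = Add(Add(102, -810, 164025), Rational(1, 405)) = Add(163317, Rational(1, 405)) = Rational(66143386, 405)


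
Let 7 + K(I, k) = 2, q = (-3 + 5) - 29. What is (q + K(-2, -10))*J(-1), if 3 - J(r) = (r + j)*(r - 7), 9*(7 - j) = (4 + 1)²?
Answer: -8288/9 ≈ -920.89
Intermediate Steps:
q = -27 (q = 2 - 29 = -27)
K(I, k) = -5 (K(I, k) = -7 + 2 = -5)
j = 38/9 (j = 7 - (4 + 1)²/9 = 7 - ⅑*5² = 7 - ⅑*25 = 7 - 25/9 = 38/9 ≈ 4.2222)
J(r) = 3 - (-7 + r)*(38/9 + r) (J(r) = 3 - (r + 38/9)*(r - 7) = 3 - (38/9 + r)*(-7 + r) = 3 - (-7 + r)*(38/9 + r))
(q + K(-2, -10))*J(-1) = (-27 - 5)*(293/9 - 1*(-1)² + (25/9)*(-1)) = -32*(293/9 - 1*1 - 25/9) = -32*(293/9 - 1 - 25/9) = -32*259/9 = -8288/9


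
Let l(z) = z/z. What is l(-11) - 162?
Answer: -161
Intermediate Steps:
l(z) = 1
l(-11) - 162 = 1 - 162 = -161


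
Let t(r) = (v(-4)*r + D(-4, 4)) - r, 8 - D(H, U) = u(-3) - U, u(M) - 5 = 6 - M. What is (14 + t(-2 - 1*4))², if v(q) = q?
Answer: 1764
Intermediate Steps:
u(M) = 11 - M (u(M) = 5 + (6 - M) = 11 - M)
D(H, U) = -6 + U (D(H, U) = 8 - ((11 - 1*(-3)) - U) = 8 - ((11 + 3) - U) = 8 - (14 - U) = 8 + (-14 + U) = -6 + U)
t(r) = -2 - 5*r (t(r) = (-4*r + (-6 + 4)) - r = (-4*r - 2) - r = (-2 - 4*r) - r = -2 - 5*r)
(14 + t(-2 - 1*4))² = (14 + (-2 - 5*(-2 - 1*4)))² = (14 + (-2 - 5*(-2 - 4)))² = (14 + (-2 - 5*(-6)))² = (14 + (-2 + 30))² = (14 + 28)² = 42² = 1764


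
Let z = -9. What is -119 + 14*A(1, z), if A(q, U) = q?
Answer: -105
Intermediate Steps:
-119 + 14*A(1, z) = -119 + 14*1 = -119 + 14 = -105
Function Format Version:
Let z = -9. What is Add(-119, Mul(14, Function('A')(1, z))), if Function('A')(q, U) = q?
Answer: -105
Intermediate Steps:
Add(-119, Mul(14, Function('A')(1, z))) = Add(-119, Mul(14, 1)) = Add(-119, 14) = -105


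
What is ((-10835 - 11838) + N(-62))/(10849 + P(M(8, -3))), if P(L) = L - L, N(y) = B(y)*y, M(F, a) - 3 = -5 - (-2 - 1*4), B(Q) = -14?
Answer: -21805/10849 ≈ -2.0099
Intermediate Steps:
M(F, a) = 4 (M(F, a) = 3 + (-5 - (-2 - 1*4)) = 3 + (-5 - (-2 - 4)) = 3 + (-5 - 1*(-6)) = 3 + (-5 + 6) = 3 + 1 = 4)
N(y) = -14*y
P(L) = 0
((-10835 - 11838) + N(-62))/(10849 + P(M(8, -3))) = ((-10835 - 11838) - 14*(-62))/(10849 + 0) = (-22673 + 868)/10849 = -21805*1/10849 = -21805/10849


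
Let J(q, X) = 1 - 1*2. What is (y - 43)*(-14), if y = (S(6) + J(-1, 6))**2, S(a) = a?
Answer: 252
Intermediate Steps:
J(q, X) = -1 (J(q, X) = 1 - 2 = -1)
y = 25 (y = (6 - 1)**2 = 5**2 = 25)
(y - 43)*(-14) = (25 - 43)*(-14) = -18*(-14) = 252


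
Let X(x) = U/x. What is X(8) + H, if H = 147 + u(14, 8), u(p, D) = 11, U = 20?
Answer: 321/2 ≈ 160.50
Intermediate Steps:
H = 158 (H = 147 + 11 = 158)
X(x) = 20/x
X(8) + H = 20/8 + 158 = 20*(⅛) + 158 = 5/2 + 158 = 321/2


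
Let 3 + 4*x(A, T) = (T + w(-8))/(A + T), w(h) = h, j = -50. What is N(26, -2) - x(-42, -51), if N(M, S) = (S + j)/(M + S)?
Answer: -293/186 ≈ -1.5753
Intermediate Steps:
N(M, S) = (-50 + S)/(M + S) (N(M, S) = (S - 50)/(M + S) = (-50 + S)/(M + S))
x(A, T) = -¾ + (-8 + T)/(4*(A + T)) (x(A, T) = -¾ + ((T - 8)/(A + T))/4 = -¾ + ((-8 + T)/(A + T))/4 = -¾ + (-8 + T)/(4*(A + T)))
N(26, -2) - x(-42, -51) = (-50 - 2)/(26 - 2) - (-2 - ¾*(-42) - ½*(-51))/(-42 - 51) = -52/24 - (-2 + 63/2 + 51/2)/(-93) = (1/24)*(-52) - (-1)*55/93 = -13/6 - 1*(-55/93) = -13/6 + 55/93 = -293/186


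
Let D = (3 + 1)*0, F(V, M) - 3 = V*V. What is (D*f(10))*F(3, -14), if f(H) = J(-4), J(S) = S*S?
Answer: 0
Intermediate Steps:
J(S) = S²
F(V, M) = 3 + V² (F(V, M) = 3 + V*V = 3 + V²)
f(H) = 16 (f(H) = (-4)² = 16)
D = 0 (D = 4*0 = 0)
(D*f(10))*F(3, -14) = (0*16)*(3 + 3²) = 0*(3 + 9) = 0*12 = 0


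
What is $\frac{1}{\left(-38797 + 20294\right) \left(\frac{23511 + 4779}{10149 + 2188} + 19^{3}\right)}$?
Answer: $- \frac{12337}{1566237743819} \approx -7.8768 \cdot 10^{-9}$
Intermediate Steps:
$\frac{1}{\left(-38797 + 20294\right) \left(\frac{23511 + 4779}{10149 + 2188} + 19^{3}\right)} = \frac{1}{\left(-18503\right) \left(\frac{28290}{12337} + 6859\right)} = \frac{1}{\left(-18503\right) \frac{84647773}{12337}} = \frac{1}{- \frac{1566237743819}{12337}} = - \frac{12337}{1566237743819}$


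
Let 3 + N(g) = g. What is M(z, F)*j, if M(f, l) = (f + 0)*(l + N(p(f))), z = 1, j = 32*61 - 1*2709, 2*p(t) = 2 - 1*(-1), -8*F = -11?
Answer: 757/8 ≈ 94.625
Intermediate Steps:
F = 11/8 (F = -⅛*(-11) = 11/8 ≈ 1.3750)
p(t) = 3/2 (p(t) = (2 - 1*(-1))/2 = (2 + 1)/2 = (½)*3 = 3/2)
j = -757 (j = 1952 - 2709 = -757)
N(g) = -3 + g
M(f, l) = f*(-3/2 + l) (M(f, l) = (f + 0)*(l + (-3 + 3/2)) = f*(l - 3/2) = f*(-3/2 + l))
M(z, F)*j = ((½)*1*(-3 + 2*(11/8)))*(-757) = ((½)*1*(-3 + 11/4))*(-757) = ((½)*1*(-¼))*(-757) = -⅛*(-757) = 757/8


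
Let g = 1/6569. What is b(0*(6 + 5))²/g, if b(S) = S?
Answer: 0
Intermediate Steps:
g = 1/6569 ≈ 0.00015223
b(0*(6 + 5))²/g = (0*(6 + 5))²/(1/6569) = (0*11)²*6569 = 0²*6569 = 0*6569 = 0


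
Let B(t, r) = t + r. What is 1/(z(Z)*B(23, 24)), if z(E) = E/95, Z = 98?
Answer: 95/4606 ≈ 0.020625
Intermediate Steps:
B(t, r) = r + t
z(E) = E/95 (z(E) = E*(1/95) = E/95)
1/(z(Z)*B(23, 24)) = 1/(((1/95)*98)*(24 + 23)) = 1/((98/95)*47) = 1/(4606/95) = 95/4606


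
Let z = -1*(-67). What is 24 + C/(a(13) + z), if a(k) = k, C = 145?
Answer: 413/16 ≈ 25.813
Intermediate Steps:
z = 67
24 + C/(a(13) + z) = 24 + 145/(13 + 67) = 24 + 145/80 = 24 + (1/80)*145 = 24 + 29/16 = 413/16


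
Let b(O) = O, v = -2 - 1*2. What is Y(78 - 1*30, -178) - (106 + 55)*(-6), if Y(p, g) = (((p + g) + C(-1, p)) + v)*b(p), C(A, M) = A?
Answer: -5514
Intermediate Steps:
v = -4 (v = -2 - 2 = -4)
Y(p, g) = p*(-5 + g + p) (Y(p, g) = (((p + g) - 1) - 4)*p = (((g + p) - 1) - 4)*p = ((-1 + g + p) - 4)*p = (-5 + g + p)*p = p*(-5 + g + p))
Y(78 - 1*30, -178) - (106 + 55)*(-6) = (78 - 1*30)*(-5 - 178 + (78 - 1*30)) - (106 + 55)*(-6) = (78 - 30)*(-5 - 178 + (78 - 30)) - 161*(-6) = 48*(-5 - 178 + 48) - 1*(-966) = 48*(-135) + 966 = -6480 + 966 = -5514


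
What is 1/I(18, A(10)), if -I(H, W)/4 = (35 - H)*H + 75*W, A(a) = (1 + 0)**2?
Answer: -1/1524 ≈ -0.00065617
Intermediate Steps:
A(a) = 1 (A(a) = 1**2 = 1)
I(H, W) = -300*W - 4*H*(35 - H) (I(H, W) = -4*((35 - H)*H + 75*W) = -4*(H*(35 - H) + 75*W) = -4*(75*W + H*(35 - H)) = -300*W - 4*H*(35 - H))
1/I(18, A(10)) = 1/(-300*1 - 140*18 + 4*18**2) = 1/(-300 - 2520 + 4*324) = 1/(-300 - 2520 + 1296) = 1/(-1524) = -1/1524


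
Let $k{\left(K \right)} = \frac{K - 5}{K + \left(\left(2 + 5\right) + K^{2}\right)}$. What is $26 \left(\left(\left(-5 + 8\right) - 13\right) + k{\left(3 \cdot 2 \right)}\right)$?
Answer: $- \frac{12714}{49} \approx -259.47$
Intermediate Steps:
$k{\left(K \right)} = \frac{-5 + K}{7 + K + K^{2}}$ ($k{\left(K \right)} = \frac{-5 + K}{K + \left(7 + K^{2}\right)} = \frac{-5 + K}{7 + K + K^{2}}$)
$26 \left(\left(\left(-5 + 8\right) - 13\right) + k{\left(3 \cdot 2 \right)}\right) = 26 \left(\left(\left(-5 + 8\right) - 13\right) + \frac{-5 + 3 \cdot 2}{7 + 3 \cdot 2 + \left(3 \cdot 2\right)^{2}}\right) = 26 \left(\left(3 - 13\right) + \frac{-5 + 6}{7 + 6 + 6^{2}}\right) = 26 \left(-10 + \frac{1}{7 + 6 + 36} \cdot 1\right) = 26 \left(-10 + \frac{1}{49} \cdot 1\right) = 26 \left(-10 + \frac{1}{49}\right) = 26 \left(- \frac{489}{49}\right) = - \frac{12714}{49}$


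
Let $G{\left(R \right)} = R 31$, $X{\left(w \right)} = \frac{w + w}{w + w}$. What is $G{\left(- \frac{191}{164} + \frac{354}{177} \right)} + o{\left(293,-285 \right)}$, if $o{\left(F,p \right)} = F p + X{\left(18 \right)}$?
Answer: $- \frac{13690409}{164} \approx -83478.0$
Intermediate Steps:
$X{\left(w \right)} = 1$ ($X{\left(w \right)} = \frac{2 w}{2 w} = 2 w \frac{1}{2 w} = 1$)
$G{\left(R \right)} = 31 R$
$o{\left(F,p \right)} = 1 + F p$ ($o{\left(F,p \right)} = F p + 1 = 1 + F p$)
$G{\left(- \frac{191}{164} + \frac{354}{177} \right)} + o{\left(293,-285 \right)} = 31 \left(- \frac{191}{164} + \frac{354}{177}\right) + \left(1 + 293 \left(-285\right)\right) = 31 \left(\left(-191\right) \frac{1}{164} + 354 \cdot \frac{1}{177}\right) + \left(1 - 83505\right) = 31 \left(- \frac{191}{164} + 2\right) - 83504 = 31 \cdot \frac{137}{164} - 83504 = \frac{4247}{164} - 83504 = - \frac{13690409}{164}$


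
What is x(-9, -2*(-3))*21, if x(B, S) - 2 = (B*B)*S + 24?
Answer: 10752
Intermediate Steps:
x(B, S) = 26 + S*B² (x(B, S) = 2 + ((B*B)*S + 24) = 2 + (B²*S + 24) = 2 + (S*B² + 24) = 2 + (24 + S*B²) = 26 + S*B²)
x(-9, -2*(-3))*21 = (26 - 2*(-3)*(-9)²)*21 = (26 + 6*81)*21 = (26 + 486)*21 = 512*21 = 10752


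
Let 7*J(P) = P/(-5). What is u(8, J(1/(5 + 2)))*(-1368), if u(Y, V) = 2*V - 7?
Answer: 2348856/245 ≈ 9587.2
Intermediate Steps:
J(P) = -P/35 (J(P) = (P/(-5))/7 = (P*(-⅕))/7 = (-P/5)/7 = -P/35)
u(Y, V) = -7 + 2*V
u(8, J(1/(5 + 2)))*(-1368) = (-7 + 2*(-1/(35*(5 + 2))))*(-1368) = (-7 + 2*(-1/35/7))*(-1368) = (-7 + 2*(-1/35*⅐))*(-1368) = (-7 + 2*(-1/245))*(-1368) = (-7 - 2/245)*(-1368) = -1717/245*(-1368) = 2348856/245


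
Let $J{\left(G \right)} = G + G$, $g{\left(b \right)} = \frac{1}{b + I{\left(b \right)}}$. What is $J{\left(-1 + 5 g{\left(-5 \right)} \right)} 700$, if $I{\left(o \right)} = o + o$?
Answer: $- \frac{5600}{3} \approx -1866.7$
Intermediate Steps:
$I{\left(o \right)} = 2 o$
$g{\left(b \right)} = \frac{1}{3 b}$ ($g{\left(b \right)} = \frac{1}{b + 2 b} = \frac{1}{3 b}$)
$J{\left(G \right)} = 2 G$
$J{\left(-1 + 5 g{\left(-5 \right)} \right)} 700 = 2 \left(-1 + 5 \frac{1}{3 \left(-5\right)}\right) 700 = 2 \left(-1 + 5 \cdot \frac{1}{3} \left(- \frac{1}{5}\right)\right) 700 = 2 \left(-1 + 5 \left(- \frac{1}{15}\right)\right) 700 = 2 \left(-1 - \frac{1}{3}\right) 700 = 2 \left(- \frac{4}{3}\right) 700 = \left(- \frac{8}{3}\right) 700 = - \frac{5600}{3}$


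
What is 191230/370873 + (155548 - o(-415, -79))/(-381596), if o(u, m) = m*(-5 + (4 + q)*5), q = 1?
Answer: 3674517584/35380913327 ≈ 0.10386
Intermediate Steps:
o(u, m) = 20*m (o(u, m) = m*(-5 + (4 + 1)*5) = m*(-5 + 5*5) = m*(-5 + 25) = m*20 = 20*m)
191230/370873 + (155548 - o(-415, -79))/(-381596) = 191230/370873 + (155548 - 20*(-79))/(-381596) = 191230*(1/370873) + (155548 - 1*(-1580))*(-1/381596) = 191230/370873 + (155548 + 1580)*(-1/381596) = 191230/370873 + 157128*(-1/381596) = 191230/370873 - 39282/95399 = 3674517584/35380913327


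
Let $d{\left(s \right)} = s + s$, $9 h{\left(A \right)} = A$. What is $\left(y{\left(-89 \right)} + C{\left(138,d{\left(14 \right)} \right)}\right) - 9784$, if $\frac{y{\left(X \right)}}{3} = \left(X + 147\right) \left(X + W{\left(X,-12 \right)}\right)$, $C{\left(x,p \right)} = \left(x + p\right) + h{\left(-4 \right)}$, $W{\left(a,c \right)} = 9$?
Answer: $- \frac{211846}{9} \approx -23538.0$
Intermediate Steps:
$h{\left(A \right)} = \frac{A}{9}$
$d{\left(s \right)} = 2 s$
$C{\left(x,p \right)} = - \frac{4}{9} + p + x$ ($C{\left(x,p \right)} = \left(x + p\right) + \frac{1}{9} \left(-4\right) = \left(p + x\right) - \frac{4}{9} = - \frac{4}{9} + p + x$)
$y{\left(X \right)} = 3 \left(9 + X\right) \left(147 + X\right)$ ($y{\left(X \right)} = 3 \left(X + 147\right) \left(X + 9\right) = 3 \left(147 + X\right) \left(9 + X\right) = 3 \left(9 + X\right) \left(147 + X\right)$)
$\left(y{\left(-89 \right)} + C{\left(138,d{\left(14 \right)} \right)}\right) - 9784 = \left(\left(3969 + 3 \left(-89\right)^{2} + 468 \left(-89\right)\right) + \left(- \frac{4}{9} + 2 \cdot 14 + 138\right)\right) - 9784 = \left(\left(3969 + 3 \cdot 7921 - 41652\right) + \left(- \frac{4}{9} + 28 + 138\right)\right) - 9784 = \left(\left(3969 + 23763 - 41652\right) + \frac{1490}{9}\right) - 9784 = \left(-13920 + \frac{1490}{9}\right) - 9784 = - \frac{123790}{9} - 9784 = - \frac{211846}{9}$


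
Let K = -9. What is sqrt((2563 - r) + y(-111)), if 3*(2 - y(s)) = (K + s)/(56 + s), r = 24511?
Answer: I*sqrt(2655554)/11 ≈ 148.14*I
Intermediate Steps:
y(s) = 2 - (-9 + s)/(3*(56 + s))
sqrt((2563 - r) + y(-111)) = sqrt((2563 - 1*24511) + 5*(69 - 111)/(3*(56 - 111))) = sqrt((2563 - 24511) + (5/3)*(-42)/(-55)) = sqrt(-21948 + (5/3)*(-1/55)*(-42)) = sqrt(-21948 + 14/11) = sqrt(-241414/11) = I*sqrt(2655554)/11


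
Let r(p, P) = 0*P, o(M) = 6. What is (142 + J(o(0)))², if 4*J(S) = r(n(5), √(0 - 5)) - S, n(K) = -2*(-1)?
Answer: 78961/4 ≈ 19740.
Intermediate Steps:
n(K) = 2
r(p, P) = 0
J(S) = -S/4 (J(S) = (0 - S)/4 = (-S)/4 = -S/4)
(142 + J(o(0)))² = (142 - ¼*6)² = (142 - 3/2)² = (281/2)² = 78961/4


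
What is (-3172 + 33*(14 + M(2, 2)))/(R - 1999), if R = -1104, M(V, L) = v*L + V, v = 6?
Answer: 2248/3103 ≈ 0.72446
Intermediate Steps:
M(V, L) = V + 6*L (M(V, L) = 6*L + V = V + 6*L)
(-3172 + 33*(14 + M(2, 2)))/(R - 1999) = (-3172 + 33*(14 + (2 + 6*2)))/(-1104 - 1999) = (-3172 + 33*(14 + (2 + 12)))/(-3103) = (-3172 + 33*(14 + 14))*(-1/3103) = (-3172 + 33*28)*(-1/3103) = (-3172 + 924)*(-1/3103) = -2248*(-1/3103) = 2248/3103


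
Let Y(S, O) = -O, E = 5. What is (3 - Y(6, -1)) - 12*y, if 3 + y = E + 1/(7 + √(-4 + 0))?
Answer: -1250/53 + 24*I/53 ≈ -23.585 + 0.45283*I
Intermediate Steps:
y = 2 + (7 - 2*I)/53 (y = -3 + (5 + 1/(7 + √(-4 + 0))) = -3 + (5 + 1/(7 + √(-4))) = -3 + (5 + 1/(7 + 2*I)) = -3 + (5 + (7 - 2*I)/53) = 2 + (7 - 2*I)/53 ≈ 2.1321 - 0.037736*I)
(3 - Y(6, -1)) - 12*y = (3 - (-1)*(-1)) - 12*(113/53 - 2*I/53) = (3 - 1*1) + (-1356/53 + 24*I/53) = (3 - 1) + (-1356/53 + 24*I/53) = 2 + (-1356/53 + 24*I/53) = -1250/53 + 24*I/53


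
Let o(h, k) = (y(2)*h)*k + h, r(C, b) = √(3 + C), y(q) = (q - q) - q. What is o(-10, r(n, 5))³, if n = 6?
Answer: 125000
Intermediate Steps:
y(q) = -q (y(q) = 0 - q = -q)
o(h, k) = h - 2*h*k (o(h, k) = ((-1*2)*h)*k + h = (-2*h)*k + h = -2*h*k + h = h - 2*h*k)
o(-10, r(n, 5))³ = (-10*(1 - 2*√(3 + 6)))³ = (-10*(1 - 2*√9))³ = (-10*(1 - 2*3))³ = (-10*(1 - 6))³ = (-10*(-5))³ = 50³ = 125000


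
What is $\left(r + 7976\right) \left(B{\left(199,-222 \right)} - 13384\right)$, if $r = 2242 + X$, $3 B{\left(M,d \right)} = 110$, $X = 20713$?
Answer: $- \frac{1238539102}{3} \approx -4.1285 \cdot 10^{8}$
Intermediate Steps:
$B{\left(M,d \right)} = \frac{110}{3}$ ($B{\left(M,d \right)} = \frac{1}{3} \cdot 110 = \frac{110}{3}$)
$r = 22955$ ($r = 2242 + 20713 = 22955$)
$\left(r + 7976\right) \left(B{\left(199,-222 \right)} - 13384\right) = \left(22955 + 7976\right) \left(\frac{110}{3} - 13384\right) = 30931 \left(- \frac{40042}{3}\right) = - \frac{1238539102}{3}$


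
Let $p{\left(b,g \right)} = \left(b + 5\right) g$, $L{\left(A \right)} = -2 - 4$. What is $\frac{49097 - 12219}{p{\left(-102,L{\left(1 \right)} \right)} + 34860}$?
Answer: $\frac{18439}{17721} \approx 1.0405$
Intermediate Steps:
$L{\left(A \right)} = -6$ ($L{\left(A \right)} = -2 - 4 = -6$)
$p{\left(b,g \right)} = g \left(5 + b\right)$ ($p{\left(b,g \right)} = \left(5 + b\right) g = g \left(5 + b\right)$)
$\frac{49097 - 12219}{p{\left(-102,L{\left(1 \right)} \right)} + 34860} = \frac{49097 - 12219}{- 6 \left(5 - 102\right) + 34860} = \frac{36878}{\left(-6\right) \left(-97\right) + 34860} = \frac{36878}{582 + 34860} = \frac{36878}{35442} = 36878 \cdot \frac{1}{35442} = \frac{18439}{17721}$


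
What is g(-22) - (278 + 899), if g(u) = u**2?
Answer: -693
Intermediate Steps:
g(-22) - (278 + 899) = (-22)**2 - (278 + 899) = 484 - 1*1177 = 484 - 1177 = -693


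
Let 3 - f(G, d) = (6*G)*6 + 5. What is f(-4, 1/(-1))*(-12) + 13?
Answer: -1691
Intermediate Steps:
f(G, d) = -2 - 36*G (f(G, d) = 3 - ((6*G)*6 + 5) = 3 - (36*G + 5) = 3 - (5 + 36*G) = 3 + (-5 - 36*G) = -2 - 36*G)
f(-4, 1/(-1))*(-12) + 13 = (-2 - 36*(-4))*(-12) + 13 = (-2 + 144)*(-12) + 13 = 142*(-12) + 13 = -1704 + 13 = -1691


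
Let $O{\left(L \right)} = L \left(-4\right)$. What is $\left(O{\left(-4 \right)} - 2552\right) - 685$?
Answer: $-3221$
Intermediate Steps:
$O{\left(L \right)} = - 4 L$
$\left(O{\left(-4 \right)} - 2552\right) - 685 = \left(\left(-4\right) \left(-4\right) - 2552\right) - 685 = \left(16 - 2552\right) - 685 = -2536 - 685 = -3221$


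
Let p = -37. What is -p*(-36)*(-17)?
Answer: 22644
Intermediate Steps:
-p*(-36)*(-17) = -(-37*(-36))*(-17) = -1332*(-17) = -1*(-22644) = 22644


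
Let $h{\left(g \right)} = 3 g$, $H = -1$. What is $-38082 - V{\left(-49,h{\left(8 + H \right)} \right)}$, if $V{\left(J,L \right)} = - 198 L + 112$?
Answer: $-34036$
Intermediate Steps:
$V{\left(J,L \right)} = 112 - 198 L$
$-38082 - V{\left(-49,h{\left(8 + H \right)} \right)} = -38082 - \left(112 - 198 \cdot 3 \left(8 - 1\right)\right) = -38082 - \left(112 - 198 \cdot 3 \cdot 7\right) = -38082 - \left(112 - 4158\right) = -38082 - -4046 = -38082 + 4046 = -34036$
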